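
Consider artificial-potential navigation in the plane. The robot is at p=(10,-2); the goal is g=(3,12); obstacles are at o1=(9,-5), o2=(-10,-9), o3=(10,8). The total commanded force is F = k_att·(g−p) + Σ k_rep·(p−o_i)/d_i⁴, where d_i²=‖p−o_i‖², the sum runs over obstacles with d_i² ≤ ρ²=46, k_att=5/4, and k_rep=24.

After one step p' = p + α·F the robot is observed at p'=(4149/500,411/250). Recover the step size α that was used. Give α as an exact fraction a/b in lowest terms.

α = 1/5

F_att = 5/4·(g−p) = 5/4·(-7,14) = (-8.7500,17.5000)
o1: d²=10 ≤ ρ²=46; F_rep = 24·(1,3)/10² = (0.2400,0.7200)
o2: d²=449 > ρ²=46 → inactive
o3: d²=100 > ρ²=46 → inactive
F = F_att + ΣF_rep = (-8.5100,18.2200)
Δp = p'−p = (-1.7020,3.6440); α = Δx/Fx = (-851/500) / (-851/100) = 1/5
check: Δy/Fy = (911/250) / (911/50) = 1/5 ✓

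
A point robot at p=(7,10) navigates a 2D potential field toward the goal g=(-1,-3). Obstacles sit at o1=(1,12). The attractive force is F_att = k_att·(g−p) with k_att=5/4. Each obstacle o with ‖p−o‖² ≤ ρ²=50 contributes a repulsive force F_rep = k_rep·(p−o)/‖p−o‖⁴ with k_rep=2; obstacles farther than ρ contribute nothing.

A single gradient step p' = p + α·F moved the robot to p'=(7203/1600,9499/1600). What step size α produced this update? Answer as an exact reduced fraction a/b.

F_att = 5/4·(g−p) = 5/4·(-8,-13) = (-10.0000,-16.2500)
o1: d²=40 ≤ ρ²=50; F_rep = 2·(6,-2)/40² = (0.0075,-0.0025)
F = F_att + ΣF_rep = (-9.9925,-16.2525)
Δp = p'−p = (-2.4981,-4.0631); α = Δx/Fx = (-3997/1600) / (-3997/400) = 1/4
check: Δy/Fy = (-6501/1600) / (-6501/400) = 1/4 ✓

α = 1/4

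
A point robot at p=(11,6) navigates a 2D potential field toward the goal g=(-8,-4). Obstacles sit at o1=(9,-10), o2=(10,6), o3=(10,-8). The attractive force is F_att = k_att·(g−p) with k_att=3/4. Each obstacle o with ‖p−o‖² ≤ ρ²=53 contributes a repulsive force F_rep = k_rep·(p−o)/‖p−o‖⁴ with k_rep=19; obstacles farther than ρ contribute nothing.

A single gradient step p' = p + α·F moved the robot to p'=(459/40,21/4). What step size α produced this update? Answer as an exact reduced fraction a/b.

α = 1/10

F_att = 3/4·(g−p) = 3/4·(-19,-10) = (-14.2500,-7.5000)
o1: d²=260 > ρ²=53 → inactive
o2: d²=1 ≤ ρ²=53; F_rep = 19·(1,0)/1² = (19.0000,0.0000)
o3: d²=197 > ρ²=53 → inactive
F = F_att + ΣF_rep = (4.7500,-7.5000)
Δp = p'−p = (0.4750,-0.7500); α = Δx/Fx = (19/40) / (19/4) = 1/10
check: Δy/Fy = (-3/4) / (-15/2) = 1/10 ✓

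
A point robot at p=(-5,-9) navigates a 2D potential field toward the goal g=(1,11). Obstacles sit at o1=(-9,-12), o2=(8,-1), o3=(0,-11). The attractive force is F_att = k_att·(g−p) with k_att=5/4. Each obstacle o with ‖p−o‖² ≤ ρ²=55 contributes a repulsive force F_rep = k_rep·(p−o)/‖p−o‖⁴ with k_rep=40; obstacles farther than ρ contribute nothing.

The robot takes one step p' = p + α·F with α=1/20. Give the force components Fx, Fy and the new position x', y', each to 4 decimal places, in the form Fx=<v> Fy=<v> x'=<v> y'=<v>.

Fx=7.5182 Fy=25.2871 x'=-4.6241 y'=-7.7356

F_att = 5/4·(g−p) = 5/4·(6,20) = (7.5000,25.0000)
o1: d²=25 ≤ ρ²=55; F_rep = 40·(4,3)/25² = (0.2560,0.1920)
o2: d²=233 > ρ²=55 → inactive
o3: d²=29 ≤ ρ²=55; F_rep = 40·(-5,2)/29² = (-0.2378,0.0951)
F = F_att + ΣF_rep = (7.5182,25.2871)
p' = p + 1/20·F = (-4.6241,-7.7356)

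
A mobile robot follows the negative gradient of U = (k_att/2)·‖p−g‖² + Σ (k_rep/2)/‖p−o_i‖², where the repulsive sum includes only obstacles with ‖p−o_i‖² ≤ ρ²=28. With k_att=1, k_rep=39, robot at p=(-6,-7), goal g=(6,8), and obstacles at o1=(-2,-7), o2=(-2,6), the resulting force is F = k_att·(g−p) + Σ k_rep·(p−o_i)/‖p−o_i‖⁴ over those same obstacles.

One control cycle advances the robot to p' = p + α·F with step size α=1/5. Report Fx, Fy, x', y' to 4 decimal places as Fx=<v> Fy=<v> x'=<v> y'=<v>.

Fx=11.3906 Fy=15.0000 x'=-3.7219 y'=-4.0000

F_att = 1·(g−p) = 1·(12,15) = (12.0000,15.0000)
o1: d²=16 ≤ ρ²=28; F_rep = 39·(-4,0)/16² = (-0.6094,0.0000)
o2: d²=185 > ρ²=28 → inactive
F = F_att + ΣF_rep = (11.3906,15.0000)
p' = p + 1/5·F = (-3.7219,-4.0000)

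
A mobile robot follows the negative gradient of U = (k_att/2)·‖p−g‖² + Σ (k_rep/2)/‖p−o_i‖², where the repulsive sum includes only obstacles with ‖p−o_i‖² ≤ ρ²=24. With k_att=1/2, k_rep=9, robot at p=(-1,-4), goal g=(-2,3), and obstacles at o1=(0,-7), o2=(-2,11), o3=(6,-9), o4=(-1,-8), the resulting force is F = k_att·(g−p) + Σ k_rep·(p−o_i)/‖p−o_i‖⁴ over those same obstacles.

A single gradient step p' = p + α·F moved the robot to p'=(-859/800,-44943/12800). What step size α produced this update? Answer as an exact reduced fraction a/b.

F_att = 1/2·(g−p) = 1/2·(-1,7) = (-0.5000,3.5000)
o1: d²=10 ≤ ρ²=24; F_rep = 9·(-1,3)/10² = (-0.0900,0.2700)
o2: d²=226 > ρ²=24 → inactive
o3: d²=74 > ρ²=24 → inactive
o4: d²=16 ≤ ρ²=24; F_rep = 9·(0,4)/16² = (0.0000,0.1406)
F = F_att + ΣF_rep = (-0.5900,3.9106)
Δp = p'−p = (-0.0737,0.4888); α = Δx/Fx = (-59/800) / (-59/100) = 1/8
check: Δy/Fy = (6257/12800) / (6257/1600) = 1/8 ✓

α = 1/8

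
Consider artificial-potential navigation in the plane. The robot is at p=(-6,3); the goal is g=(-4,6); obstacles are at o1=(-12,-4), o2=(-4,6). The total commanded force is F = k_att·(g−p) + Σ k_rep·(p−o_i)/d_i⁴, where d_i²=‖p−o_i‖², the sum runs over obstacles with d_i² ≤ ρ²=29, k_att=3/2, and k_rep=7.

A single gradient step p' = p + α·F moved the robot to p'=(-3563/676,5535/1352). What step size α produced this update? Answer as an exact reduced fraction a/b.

F_att = 3/2·(g−p) = 3/2·(2,3) = (3.0000,4.5000)
o1: d²=85 > ρ²=29 → inactive
o2: d²=13 ≤ ρ²=29; F_rep = 7·(-2,-3)/13² = (-0.0828,-0.1243)
F = F_att + ΣF_rep = (2.9172,4.3757)
Δp = p'−p = (0.7293,1.0939); α = Δx/Fx = (493/676) / (493/169) = 1/4
check: Δy/Fy = (1479/1352) / (1479/338) = 1/4 ✓

α = 1/4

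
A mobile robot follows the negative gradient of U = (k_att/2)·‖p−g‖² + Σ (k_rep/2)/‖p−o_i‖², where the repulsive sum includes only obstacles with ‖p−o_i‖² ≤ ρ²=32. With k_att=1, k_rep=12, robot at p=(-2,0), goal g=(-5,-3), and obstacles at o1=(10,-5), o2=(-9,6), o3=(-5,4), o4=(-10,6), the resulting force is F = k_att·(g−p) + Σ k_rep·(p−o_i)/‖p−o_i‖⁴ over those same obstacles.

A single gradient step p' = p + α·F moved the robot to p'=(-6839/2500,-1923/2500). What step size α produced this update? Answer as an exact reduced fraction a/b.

α = 1/4

F_att = 1·(g−p) = 1·(-3,-3) = (-3.0000,-3.0000)
o1: d²=169 > ρ²=32 → inactive
o2: d²=85 > ρ²=32 → inactive
o3: d²=25 ≤ ρ²=32; F_rep = 12·(3,-4)/25² = (0.0576,-0.0768)
o4: d²=100 > ρ²=32 → inactive
F = F_att + ΣF_rep = (-2.9424,-3.0768)
Δp = p'−p = (-0.7356,-0.7692); α = Δx/Fx = (-1839/2500) / (-1839/625) = 1/4
check: Δy/Fy = (-1923/2500) / (-1923/625) = 1/4 ✓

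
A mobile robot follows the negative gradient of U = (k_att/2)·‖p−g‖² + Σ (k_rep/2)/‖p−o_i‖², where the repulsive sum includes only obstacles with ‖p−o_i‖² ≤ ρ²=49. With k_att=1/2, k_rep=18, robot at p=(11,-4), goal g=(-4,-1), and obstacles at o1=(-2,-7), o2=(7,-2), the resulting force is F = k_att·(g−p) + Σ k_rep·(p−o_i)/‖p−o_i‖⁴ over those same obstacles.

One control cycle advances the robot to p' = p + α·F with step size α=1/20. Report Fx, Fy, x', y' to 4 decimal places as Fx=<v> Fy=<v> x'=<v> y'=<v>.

F_att = 1/2·(g−p) = 1/2·(-15,3) = (-7.5000,1.5000)
o1: d²=178 > ρ²=49 → inactive
o2: d²=20 ≤ ρ²=49; F_rep = 18·(4,-2)/20² = (0.1800,-0.0900)
F = F_att + ΣF_rep = (-7.3200,1.4100)
p' = p + 1/20·F = (10.6340,-3.9295)

Fx=-7.3200 Fy=1.4100 x'=10.6340 y'=-3.9295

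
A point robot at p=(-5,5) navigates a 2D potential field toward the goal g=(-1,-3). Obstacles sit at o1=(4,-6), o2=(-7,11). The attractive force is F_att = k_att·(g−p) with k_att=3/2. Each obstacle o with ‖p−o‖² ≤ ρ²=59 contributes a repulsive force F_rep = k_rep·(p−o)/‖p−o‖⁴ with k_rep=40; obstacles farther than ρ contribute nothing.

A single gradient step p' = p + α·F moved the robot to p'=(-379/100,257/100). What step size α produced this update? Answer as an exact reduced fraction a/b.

α = 1/5

F_att = 3/2·(g−p) = 3/2·(4,-8) = (6.0000,-12.0000)
o1: d²=202 > ρ²=59 → inactive
o2: d²=40 ≤ ρ²=59; F_rep = 40·(2,-6)/40² = (0.0500,-0.1500)
F = F_att + ΣF_rep = (6.0500,-12.1500)
Δp = p'−p = (1.2100,-2.4300); α = Δx/Fx = (121/100) / (121/20) = 1/5
check: Δy/Fy = (-243/100) / (-243/20) = 1/5 ✓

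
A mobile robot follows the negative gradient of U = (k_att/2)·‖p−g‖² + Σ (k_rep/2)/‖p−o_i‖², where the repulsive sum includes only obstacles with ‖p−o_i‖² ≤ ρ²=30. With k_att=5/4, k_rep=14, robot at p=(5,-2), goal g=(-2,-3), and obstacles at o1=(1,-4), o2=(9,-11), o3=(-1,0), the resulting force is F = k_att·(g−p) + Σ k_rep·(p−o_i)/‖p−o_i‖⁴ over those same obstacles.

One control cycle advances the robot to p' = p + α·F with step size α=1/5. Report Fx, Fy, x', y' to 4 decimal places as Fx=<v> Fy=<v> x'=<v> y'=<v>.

F_att = 5/4·(g−p) = 5/4·(-7,-1) = (-8.7500,-1.2500)
o1: d²=20 ≤ ρ²=30; F_rep = 14·(4,2)/20² = (0.1400,0.0700)
o2: d²=97 > ρ²=30 → inactive
o3: d²=40 > ρ²=30 → inactive
F = F_att + ΣF_rep = (-8.6100,-1.1800)
p' = p + 1/5·F = (3.2780,-2.2360)

Fx=-8.6100 Fy=-1.1800 x'=3.2780 y'=-2.2360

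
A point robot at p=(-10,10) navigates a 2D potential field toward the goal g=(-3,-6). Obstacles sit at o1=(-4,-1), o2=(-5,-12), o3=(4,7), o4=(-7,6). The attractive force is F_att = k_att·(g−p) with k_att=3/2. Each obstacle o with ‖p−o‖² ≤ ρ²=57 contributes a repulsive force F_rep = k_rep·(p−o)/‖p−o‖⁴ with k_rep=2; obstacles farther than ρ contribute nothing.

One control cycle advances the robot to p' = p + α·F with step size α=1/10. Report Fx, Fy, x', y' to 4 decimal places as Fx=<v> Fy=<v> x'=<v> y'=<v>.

Fx=10.4904 Fy=-23.9872 x'=-8.9510 y'=7.6013

F_att = 3/2·(g−p) = 3/2·(7,-16) = (10.5000,-24.0000)
o1: d²=157 > ρ²=57 → inactive
o2: d²=509 > ρ²=57 → inactive
o3: d²=205 > ρ²=57 → inactive
o4: d²=25 ≤ ρ²=57; F_rep = 2·(-3,4)/25² = (-0.0096,0.0128)
F = F_att + ΣF_rep = (10.4904,-23.9872)
p' = p + 1/10·F = (-8.9510,7.6013)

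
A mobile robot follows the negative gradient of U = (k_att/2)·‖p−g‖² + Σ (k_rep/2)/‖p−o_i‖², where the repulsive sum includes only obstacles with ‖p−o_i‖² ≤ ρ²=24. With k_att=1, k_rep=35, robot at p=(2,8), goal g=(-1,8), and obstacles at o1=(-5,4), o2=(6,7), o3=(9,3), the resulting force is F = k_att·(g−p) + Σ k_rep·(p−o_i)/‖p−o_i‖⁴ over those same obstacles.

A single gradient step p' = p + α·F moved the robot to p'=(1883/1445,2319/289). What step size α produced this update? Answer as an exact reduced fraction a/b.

F_att = 1·(g−p) = 1·(-3,0) = (-3.0000,0.0000)
o1: d²=65 > ρ²=24 → inactive
o2: d²=17 ≤ ρ²=24; F_rep = 35·(-4,1)/17² = (-0.4844,0.1211)
o3: d²=74 > ρ²=24 → inactive
F = F_att + ΣF_rep = (-3.4844,0.1211)
Δp = p'−p = (-0.6969,0.0242); α = Δx/Fx = (-1007/1445) / (-1007/289) = 1/5
check: Δy/Fy = (7/289) / (35/289) = 1/5 ✓

α = 1/5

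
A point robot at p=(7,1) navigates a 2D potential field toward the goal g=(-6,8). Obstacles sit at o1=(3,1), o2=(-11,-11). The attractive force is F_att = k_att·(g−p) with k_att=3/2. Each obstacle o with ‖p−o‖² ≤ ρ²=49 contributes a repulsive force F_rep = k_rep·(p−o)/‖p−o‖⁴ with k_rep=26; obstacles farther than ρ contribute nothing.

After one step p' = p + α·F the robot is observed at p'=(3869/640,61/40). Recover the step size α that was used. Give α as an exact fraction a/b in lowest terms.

F_att = 3/2·(g−p) = 3/2·(-13,7) = (-19.5000,10.5000)
o1: d²=16 ≤ ρ²=49; F_rep = 26·(4,0)/16² = (0.4062,0.0000)
o2: d²=468 > ρ²=49 → inactive
F = F_att + ΣF_rep = (-19.0938,10.5000)
Δp = p'−p = (-0.9547,0.5250); α = Δx/Fx = (-611/640) / (-611/32) = 1/20
check: Δy/Fy = (21/40) / (21/2) = 1/20 ✓

α = 1/20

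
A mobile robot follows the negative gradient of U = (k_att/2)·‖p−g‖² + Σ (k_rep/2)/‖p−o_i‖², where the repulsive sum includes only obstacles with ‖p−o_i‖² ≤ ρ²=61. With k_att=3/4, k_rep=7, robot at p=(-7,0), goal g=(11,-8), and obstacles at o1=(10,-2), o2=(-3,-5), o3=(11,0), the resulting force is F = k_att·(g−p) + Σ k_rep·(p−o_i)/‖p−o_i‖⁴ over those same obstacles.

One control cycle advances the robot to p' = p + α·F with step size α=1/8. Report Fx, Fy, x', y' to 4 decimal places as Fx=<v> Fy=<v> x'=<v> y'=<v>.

Fx=13.4833 Fy=-5.9792 x'=-5.3146 y'=-0.7474

F_att = 3/4·(g−p) = 3/4·(18,-8) = (13.5000,-6.0000)
o1: d²=293 > ρ²=61 → inactive
o2: d²=41 ≤ ρ²=61; F_rep = 7·(-4,5)/41² = (-0.0167,0.0208)
o3: d²=324 > ρ²=61 → inactive
F = F_att + ΣF_rep = (13.4833,-5.9792)
p' = p + 1/8·F = (-5.3146,-0.7474)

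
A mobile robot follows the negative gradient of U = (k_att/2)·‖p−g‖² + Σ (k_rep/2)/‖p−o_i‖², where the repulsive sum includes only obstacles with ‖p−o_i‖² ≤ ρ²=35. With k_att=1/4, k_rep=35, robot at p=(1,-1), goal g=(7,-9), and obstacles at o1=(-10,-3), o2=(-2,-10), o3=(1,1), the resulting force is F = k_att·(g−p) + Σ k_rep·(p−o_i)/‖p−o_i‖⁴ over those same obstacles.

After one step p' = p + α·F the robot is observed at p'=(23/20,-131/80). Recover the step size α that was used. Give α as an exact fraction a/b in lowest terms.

F_att = 1/4·(g−p) = 1/4·(6,-8) = (1.5000,-2.0000)
o1: d²=125 > ρ²=35 → inactive
o2: d²=90 > ρ²=35 → inactive
o3: d²=4 ≤ ρ²=35; F_rep = 35·(0,-2)/4² = (0.0000,-4.3750)
F = F_att + ΣF_rep = (1.5000,-6.3750)
Δp = p'−p = (0.1500,-0.6375); α = Δx/Fx = (3/20) / (3/2) = 1/10
check: Δy/Fy = (-51/80) / (-51/8) = 1/10 ✓

α = 1/10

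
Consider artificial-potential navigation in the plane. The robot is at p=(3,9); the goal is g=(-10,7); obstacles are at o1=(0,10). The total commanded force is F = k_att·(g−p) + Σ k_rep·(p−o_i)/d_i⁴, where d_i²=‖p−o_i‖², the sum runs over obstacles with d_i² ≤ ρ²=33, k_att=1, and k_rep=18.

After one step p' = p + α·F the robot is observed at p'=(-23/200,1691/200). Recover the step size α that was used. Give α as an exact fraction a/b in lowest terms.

α = 1/4

F_att = 1·(g−p) = 1·(-13,-2) = (-13.0000,-2.0000)
o1: d²=10 ≤ ρ²=33; F_rep = 18·(3,-1)/10² = (0.5400,-0.1800)
F = F_att + ΣF_rep = (-12.4600,-2.1800)
Δp = p'−p = (-3.1150,-0.5450); α = Δx/Fx = (-623/200) / (-623/50) = 1/4
check: Δy/Fy = (-109/200) / (-109/50) = 1/4 ✓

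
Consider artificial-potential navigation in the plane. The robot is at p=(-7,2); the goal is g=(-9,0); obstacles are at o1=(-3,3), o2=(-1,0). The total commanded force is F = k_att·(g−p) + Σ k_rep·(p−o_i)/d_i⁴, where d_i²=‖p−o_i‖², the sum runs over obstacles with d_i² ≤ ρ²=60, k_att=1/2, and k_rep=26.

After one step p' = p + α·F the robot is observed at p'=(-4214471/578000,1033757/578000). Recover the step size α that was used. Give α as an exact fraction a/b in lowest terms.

α = 1/5

F_att = 1/2·(g−p) = 1/2·(-2,-2) = (-1.0000,-1.0000)
o1: d²=17 ≤ ρ²=60; F_rep = 26·(-4,-1)/17² = (-0.3599,-0.0900)
o2: d²=40 ≤ ρ²=60; F_rep = 26·(-6,2)/40² = (-0.0975,0.0325)
F = F_att + ΣF_rep = (-1.4574,-1.0575)
Δp = p'−p = (-0.2915,-0.2115); α = Δx/Fx = (-168471/578000) / (-168471/115600) = 1/5
check: Δy/Fy = (-122243/578000) / (-122243/115600) = 1/5 ✓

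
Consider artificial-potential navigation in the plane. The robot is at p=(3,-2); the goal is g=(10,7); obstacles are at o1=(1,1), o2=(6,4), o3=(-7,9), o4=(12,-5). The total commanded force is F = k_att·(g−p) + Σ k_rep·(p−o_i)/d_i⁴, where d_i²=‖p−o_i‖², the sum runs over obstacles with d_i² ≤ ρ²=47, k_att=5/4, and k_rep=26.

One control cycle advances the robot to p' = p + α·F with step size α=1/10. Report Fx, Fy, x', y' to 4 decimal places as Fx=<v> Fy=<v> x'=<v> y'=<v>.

F_att = 5/4·(g−p) = 5/4·(7,9) = (8.7500,11.2500)
o1: d²=13 ≤ ρ²=47; F_rep = 26·(2,-3)/13² = (0.3077,-0.4615)
o2: d²=45 ≤ ρ²=47; F_rep = 26·(-3,-6)/45² = (-0.0385,-0.0770)
o3: d²=221 > ρ²=47 → inactive
o4: d²=90 > ρ²=47 → inactive
F = F_att + ΣF_rep = (9.0192,10.7114)
p' = p + 1/10·F = (3.9019,-0.9289)

Fx=9.0192 Fy=10.7114 x'=3.9019 y'=-0.9289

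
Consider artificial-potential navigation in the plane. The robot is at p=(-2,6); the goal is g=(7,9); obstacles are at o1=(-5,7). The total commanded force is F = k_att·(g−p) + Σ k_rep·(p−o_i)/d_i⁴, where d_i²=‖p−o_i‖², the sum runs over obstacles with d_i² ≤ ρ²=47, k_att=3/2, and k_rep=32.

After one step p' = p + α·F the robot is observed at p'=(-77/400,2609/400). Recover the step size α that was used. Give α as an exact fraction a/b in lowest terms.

α = 1/8

F_att = 3/2·(g−p) = 3/2·(9,3) = (13.5000,4.5000)
o1: d²=10 ≤ ρ²=47; F_rep = 32·(3,-1)/10² = (0.9600,-0.3200)
F = F_att + ΣF_rep = (14.4600,4.1800)
Δp = p'−p = (1.8075,0.5225); α = Δx/Fx = (723/400) / (723/50) = 1/8
check: Δy/Fy = (209/400) / (209/50) = 1/8 ✓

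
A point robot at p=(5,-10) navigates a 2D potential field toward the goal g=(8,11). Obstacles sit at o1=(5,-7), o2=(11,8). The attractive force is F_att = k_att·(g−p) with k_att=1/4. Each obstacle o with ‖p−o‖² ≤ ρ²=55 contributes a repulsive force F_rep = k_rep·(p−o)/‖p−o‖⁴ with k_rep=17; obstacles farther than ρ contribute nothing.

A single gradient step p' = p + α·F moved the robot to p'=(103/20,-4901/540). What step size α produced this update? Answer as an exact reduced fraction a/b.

F_att = 1/4·(g−p) = 1/4·(3,21) = (0.7500,5.2500)
o1: d²=9 ≤ ρ²=55; F_rep = 17·(0,-3)/9² = (0.0000,-0.6296)
o2: d²=360 > ρ²=55 → inactive
F = F_att + ΣF_rep = (0.7500,4.6204)
Δp = p'−p = (0.1500,0.9241); α = Δx/Fx = (3/20) / (3/4) = 1/5
check: Δy/Fy = (499/540) / (499/108) = 1/5 ✓

α = 1/5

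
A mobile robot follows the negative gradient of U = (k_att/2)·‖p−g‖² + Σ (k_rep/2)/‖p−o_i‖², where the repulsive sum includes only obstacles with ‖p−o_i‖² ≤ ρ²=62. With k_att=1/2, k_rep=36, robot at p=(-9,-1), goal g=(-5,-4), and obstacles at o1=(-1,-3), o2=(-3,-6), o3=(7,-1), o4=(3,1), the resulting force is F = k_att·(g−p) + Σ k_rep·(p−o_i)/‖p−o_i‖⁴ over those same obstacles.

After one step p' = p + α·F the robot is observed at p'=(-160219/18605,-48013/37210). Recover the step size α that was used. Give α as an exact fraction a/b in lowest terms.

α = 1/5

F_att = 1/2·(g−p) = 1/2·(4,-3) = (2.0000,-1.5000)
o1: d²=68 > ρ²=62 → inactive
o2: d²=61 ≤ ρ²=62; F_rep = 36·(-6,5)/61² = (-0.0580,0.0484)
o3: d²=256 > ρ²=62 → inactive
o4: d²=148 > ρ²=62 → inactive
F = F_att + ΣF_rep = (1.9420,-1.4516)
Δp = p'−p = (0.3884,-0.2903); α = Δx/Fx = (7226/18605) / (7226/3721) = 1/5
check: Δy/Fy = (-10803/37210) / (-10803/7442) = 1/5 ✓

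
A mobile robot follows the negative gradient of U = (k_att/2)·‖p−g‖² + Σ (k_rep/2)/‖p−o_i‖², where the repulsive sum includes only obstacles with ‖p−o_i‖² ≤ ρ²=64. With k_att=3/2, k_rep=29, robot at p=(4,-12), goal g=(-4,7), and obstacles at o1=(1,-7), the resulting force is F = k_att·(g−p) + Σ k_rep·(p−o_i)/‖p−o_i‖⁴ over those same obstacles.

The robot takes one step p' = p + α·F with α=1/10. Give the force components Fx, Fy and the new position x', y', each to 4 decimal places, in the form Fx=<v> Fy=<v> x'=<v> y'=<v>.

F_att = 3/2·(g−p) = 3/2·(-8,19) = (-12.0000,28.5000)
o1: d²=34 ≤ ρ²=64; F_rep = 29·(3,-5)/34² = (0.0753,-0.1254)
F = F_att + ΣF_rep = (-11.9247,28.3746)
p' = p + 1/10·F = (2.8075,-9.1625)

Fx=-11.9247 Fy=28.3746 x'=2.8075 y'=-9.1625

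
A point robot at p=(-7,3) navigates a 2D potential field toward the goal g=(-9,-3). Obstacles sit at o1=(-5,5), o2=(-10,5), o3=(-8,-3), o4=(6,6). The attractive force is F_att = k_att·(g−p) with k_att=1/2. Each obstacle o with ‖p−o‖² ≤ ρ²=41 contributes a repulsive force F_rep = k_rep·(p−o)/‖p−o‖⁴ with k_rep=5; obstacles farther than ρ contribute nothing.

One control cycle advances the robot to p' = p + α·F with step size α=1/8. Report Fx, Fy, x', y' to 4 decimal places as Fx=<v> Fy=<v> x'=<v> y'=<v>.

Fx=-1.0638 Fy=-3.1935 x'=-7.1330 y'=2.6008

F_att = 1/2·(g−p) = 1/2·(-2,-6) = (-1.0000,-3.0000)
o1: d²=8 ≤ ρ²=41; F_rep = 5·(-2,-2)/8² = (-0.1562,-0.1562)
o2: d²=13 ≤ ρ²=41; F_rep = 5·(3,-2)/13² = (0.0888,-0.0592)
o3: d²=37 ≤ ρ²=41; F_rep = 5·(1,6)/37² = (0.0037,0.0219)
o4: d²=178 > ρ²=41 → inactive
F = F_att + ΣF_rep = (-1.0638,-3.1935)
p' = p + 1/8·F = (-7.1330,2.6008)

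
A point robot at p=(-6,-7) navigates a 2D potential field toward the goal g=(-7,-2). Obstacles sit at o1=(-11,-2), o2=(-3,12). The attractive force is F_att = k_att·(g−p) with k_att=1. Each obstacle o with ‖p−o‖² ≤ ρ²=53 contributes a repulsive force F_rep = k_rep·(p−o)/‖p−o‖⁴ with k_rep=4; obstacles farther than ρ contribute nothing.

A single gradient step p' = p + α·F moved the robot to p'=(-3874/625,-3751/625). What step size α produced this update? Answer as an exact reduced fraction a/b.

α = 1/5

F_att = 1·(g−p) = 1·(-1,5) = (-1.0000,5.0000)
o1: d²=50 ≤ ρ²=53; F_rep = 4·(5,-5)/50² = (0.0080,-0.0080)
o2: d²=370 > ρ²=53 → inactive
F = F_att + ΣF_rep = (-0.9920,4.9920)
Δp = p'−p = (-0.1984,0.9984); α = Δx/Fx = (-124/625) / (-124/125) = 1/5
check: Δy/Fy = (624/625) / (624/125) = 1/5 ✓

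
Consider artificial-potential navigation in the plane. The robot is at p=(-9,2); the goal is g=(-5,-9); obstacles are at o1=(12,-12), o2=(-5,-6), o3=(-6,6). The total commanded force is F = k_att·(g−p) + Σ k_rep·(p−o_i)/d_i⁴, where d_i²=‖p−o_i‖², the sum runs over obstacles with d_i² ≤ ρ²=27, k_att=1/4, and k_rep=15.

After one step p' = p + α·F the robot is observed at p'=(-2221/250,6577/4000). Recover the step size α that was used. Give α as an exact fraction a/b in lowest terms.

F_att = 1/4·(g−p) = 1/4·(4,-11) = (1.0000,-2.7500)
o1: d²=637 > ρ²=27 → inactive
o2: d²=80 > ρ²=27 → inactive
o3: d²=25 ≤ ρ²=27; F_rep = 15·(-3,-4)/25² = (-0.0720,-0.0960)
F = F_att + ΣF_rep = (0.9280,-2.8460)
Δp = p'−p = (0.1160,-0.3558); α = Δx/Fx = (29/250) / (116/125) = 1/8
check: Δy/Fy = (-1423/4000) / (-1423/500) = 1/8 ✓

α = 1/8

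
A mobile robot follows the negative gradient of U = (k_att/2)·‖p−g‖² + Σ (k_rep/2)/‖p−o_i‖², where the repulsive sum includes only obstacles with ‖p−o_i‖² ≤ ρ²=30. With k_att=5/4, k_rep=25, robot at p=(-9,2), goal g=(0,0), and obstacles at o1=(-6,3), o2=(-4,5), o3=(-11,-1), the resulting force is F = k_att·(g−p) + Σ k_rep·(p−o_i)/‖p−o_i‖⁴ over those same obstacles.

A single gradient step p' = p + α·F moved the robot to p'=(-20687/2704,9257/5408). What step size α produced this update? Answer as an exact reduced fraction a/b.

α = 1/8

F_att = 5/4·(g−p) = 5/4·(9,-2) = (11.2500,-2.5000)
o1: d²=10 ≤ ρ²=30; F_rep = 25·(-3,-1)/10² = (-0.7500,-0.2500)
o2: d²=34 > ρ²=30 → inactive
o3: d²=13 ≤ ρ²=30; F_rep = 25·(2,3)/13² = (0.2959,0.4438)
F = F_att + ΣF_rep = (10.7959,-2.3062)
Δp = p'−p = (1.3495,-0.2883); α = Δx/Fx = (3649/2704) / (3649/338) = 1/8
check: Δy/Fy = (-1559/5408) / (-1559/676) = 1/8 ✓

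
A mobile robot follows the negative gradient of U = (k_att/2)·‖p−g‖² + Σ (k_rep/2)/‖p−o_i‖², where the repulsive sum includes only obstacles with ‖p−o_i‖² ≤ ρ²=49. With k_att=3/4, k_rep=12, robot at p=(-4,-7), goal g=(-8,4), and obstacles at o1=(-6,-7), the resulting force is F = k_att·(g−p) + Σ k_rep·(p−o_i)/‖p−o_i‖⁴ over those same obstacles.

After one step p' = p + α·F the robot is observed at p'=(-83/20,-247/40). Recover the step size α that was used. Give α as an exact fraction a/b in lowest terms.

F_att = 3/4·(g−p) = 3/4·(-4,11) = (-3.0000,8.2500)
o1: d²=4 ≤ ρ²=49; F_rep = 12·(2,0)/4² = (1.5000,0.0000)
F = F_att + ΣF_rep = (-1.5000,8.2500)
Δp = p'−p = (-0.1500,0.8250); α = Δx/Fx = (-3/20) / (-3/2) = 1/10
check: Δy/Fy = (33/40) / (33/4) = 1/10 ✓

α = 1/10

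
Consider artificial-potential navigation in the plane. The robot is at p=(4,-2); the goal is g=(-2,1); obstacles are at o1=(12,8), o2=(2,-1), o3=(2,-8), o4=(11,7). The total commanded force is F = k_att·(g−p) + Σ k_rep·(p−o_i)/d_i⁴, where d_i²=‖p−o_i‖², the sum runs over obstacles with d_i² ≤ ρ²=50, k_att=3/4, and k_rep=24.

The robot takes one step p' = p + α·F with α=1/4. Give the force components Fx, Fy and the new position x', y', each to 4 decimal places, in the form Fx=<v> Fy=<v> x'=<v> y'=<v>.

F_att = 3/4·(g−p) = 3/4·(-6,3) = (-4.5000,2.2500)
o1: d²=164 > ρ²=50 → inactive
o2: d²=5 ≤ ρ²=50; F_rep = 24·(2,-1)/5² = (1.9200,-0.9600)
o3: d²=40 ≤ ρ²=50; F_rep = 24·(2,6)/40² = (0.0300,0.0900)
o4: d²=130 > ρ²=50 → inactive
F = F_att + ΣF_rep = (-2.5500,1.3800)
p' = p + 1/4·F = (3.3625,-1.6550)

Fx=-2.5500 Fy=1.3800 x'=3.3625 y'=-1.6550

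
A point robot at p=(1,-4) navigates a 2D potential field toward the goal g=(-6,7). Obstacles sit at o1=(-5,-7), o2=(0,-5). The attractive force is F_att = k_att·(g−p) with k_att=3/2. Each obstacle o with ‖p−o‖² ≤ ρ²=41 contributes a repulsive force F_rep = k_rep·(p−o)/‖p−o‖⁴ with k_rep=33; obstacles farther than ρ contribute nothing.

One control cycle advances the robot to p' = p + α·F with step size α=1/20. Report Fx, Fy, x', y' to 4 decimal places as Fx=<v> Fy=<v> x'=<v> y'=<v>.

F_att = 3/2·(g−p) = 3/2·(-7,11) = (-10.5000,16.5000)
o1: d²=45 > ρ²=41 → inactive
o2: d²=2 ≤ ρ²=41; F_rep = 33·(1,1)/2² = (8.2500,8.2500)
F = F_att + ΣF_rep = (-2.2500,24.7500)
p' = p + 1/20·F = (0.8875,-2.7625)

Fx=-2.2500 Fy=24.7500 x'=0.8875 y'=-2.7625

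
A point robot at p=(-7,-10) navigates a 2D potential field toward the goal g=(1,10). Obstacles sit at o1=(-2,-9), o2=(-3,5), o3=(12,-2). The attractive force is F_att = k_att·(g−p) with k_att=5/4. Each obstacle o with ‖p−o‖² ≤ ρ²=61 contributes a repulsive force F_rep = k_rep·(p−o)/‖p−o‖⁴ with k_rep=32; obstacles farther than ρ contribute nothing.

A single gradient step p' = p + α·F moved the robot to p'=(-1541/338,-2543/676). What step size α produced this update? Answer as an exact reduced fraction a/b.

F_att = 5/4·(g−p) = 5/4·(8,20) = (10.0000,25.0000)
o1: d²=26 ≤ ρ²=61; F_rep = 32·(-5,-1)/26² = (-0.2367,-0.0473)
o2: d²=241 > ρ²=61 → inactive
o3: d²=425 > ρ²=61 → inactive
F = F_att + ΣF_rep = (9.7633,24.9527)
Δp = p'−p = (2.4408,6.2382); α = Δx/Fx = (825/338) / (1650/169) = 1/4
check: Δy/Fy = (4217/676) / (4217/169) = 1/4 ✓

α = 1/4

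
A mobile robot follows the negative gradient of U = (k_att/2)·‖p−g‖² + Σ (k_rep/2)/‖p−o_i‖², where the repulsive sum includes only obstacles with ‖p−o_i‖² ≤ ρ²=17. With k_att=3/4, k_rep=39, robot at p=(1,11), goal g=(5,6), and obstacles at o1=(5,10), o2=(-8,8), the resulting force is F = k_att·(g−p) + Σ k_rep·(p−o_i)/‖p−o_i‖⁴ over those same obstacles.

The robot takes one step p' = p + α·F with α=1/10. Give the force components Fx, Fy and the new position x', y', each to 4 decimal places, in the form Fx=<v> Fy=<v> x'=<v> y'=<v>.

F_att = 3/4·(g−p) = 3/4·(4,-5) = (3.0000,-3.7500)
o1: d²=17 ≤ ρ²=17; F_rep = 39·(-4,1)/17² = (-0.5398,0.1349)
o2: d²=90 > ρ²=17 → inactive
F = F_att + ΣF_rep = (2.4602,-3.6151)
p' = p + 1/10·F = (1.2460,10.6385)

Fx=2.4602 Fy=-3.6151 x'=1.2460 y'=10.6385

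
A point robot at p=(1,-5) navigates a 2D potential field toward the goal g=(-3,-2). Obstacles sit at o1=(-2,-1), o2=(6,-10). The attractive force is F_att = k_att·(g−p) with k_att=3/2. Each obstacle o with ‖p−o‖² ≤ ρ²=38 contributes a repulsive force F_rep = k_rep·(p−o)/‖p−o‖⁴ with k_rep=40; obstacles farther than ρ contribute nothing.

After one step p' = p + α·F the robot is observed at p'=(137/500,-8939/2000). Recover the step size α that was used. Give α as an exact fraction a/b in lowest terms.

F_att = 3/2·(g−p) = 3/2·(-4,3) = (-6.0000,4.5000)
o1: d²=25 ≤ ρ²=38; F_rep = 40·(3,-4)/25² = (0.1920,-0.2560)
o2: d²=50 > ρ²=38 → inactive
F = F_att + ΣF_rep = (-5.8080,4.2440)
Δp = p'−p = (-0.7260,0.5305); α = Δx/Fx = (-363/500) / (-726/125) = 1/8
check: Δy/Fy = (1061/2000) / (1061/250) = 1/8 ✓

α = 1/8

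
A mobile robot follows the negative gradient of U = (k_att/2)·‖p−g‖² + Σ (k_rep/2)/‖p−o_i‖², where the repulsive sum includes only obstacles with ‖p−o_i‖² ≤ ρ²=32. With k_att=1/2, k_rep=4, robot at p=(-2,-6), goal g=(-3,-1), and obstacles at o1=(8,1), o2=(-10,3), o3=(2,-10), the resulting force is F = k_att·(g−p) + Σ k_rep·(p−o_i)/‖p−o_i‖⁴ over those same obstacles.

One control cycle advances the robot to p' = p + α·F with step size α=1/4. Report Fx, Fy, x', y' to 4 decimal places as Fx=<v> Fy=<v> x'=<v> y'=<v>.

F_att = 1/2·(g−p) = 1/2·(-1,5) = (-0.5000,2.5000)
o1: d²=149 > ρ²=32 → inactive
o2: d²=145 > ρ²=32 → inactive
o3: d²=32 ≤ ρ²=32; F_rep = 4·(-4,4)/32² = (-0.0156,0.0156)
F = F_att + ΣF_rep = (-0.5156,2.5156)
p' = p + 1/4·F = (-2.1289,-5.3711)

Fx=-0.5156 Fy=2.5156 x'=-2.1289 y'=-5.3711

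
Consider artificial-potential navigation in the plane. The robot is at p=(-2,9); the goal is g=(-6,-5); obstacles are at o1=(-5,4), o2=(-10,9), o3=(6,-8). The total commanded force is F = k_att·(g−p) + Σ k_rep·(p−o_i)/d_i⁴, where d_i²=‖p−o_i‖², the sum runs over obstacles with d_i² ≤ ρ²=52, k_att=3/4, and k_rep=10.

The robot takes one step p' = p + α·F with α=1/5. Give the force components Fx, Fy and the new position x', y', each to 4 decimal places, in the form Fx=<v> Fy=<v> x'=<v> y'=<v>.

F_att = 3/4·(g−p) = 3/4·(-4,-14) = (-3.0000,-10.5000)
o1: d²=34 ≤ ρ²=52; F_rep = 10·(3,5)/34² = (0.0260,0.0433)
o2: d²=64 > ρ²=52 → inactive
o3: d²=353 > ρ²=52 → inactive
F = F_att + ΣF_rep = (-2.9740,-10.4567)
p' = p + 1/5·F = (-2.5948,6.9087)

Fx=-2.9740 Fy=-10.4567 x'=-2.5948 y'=6.9087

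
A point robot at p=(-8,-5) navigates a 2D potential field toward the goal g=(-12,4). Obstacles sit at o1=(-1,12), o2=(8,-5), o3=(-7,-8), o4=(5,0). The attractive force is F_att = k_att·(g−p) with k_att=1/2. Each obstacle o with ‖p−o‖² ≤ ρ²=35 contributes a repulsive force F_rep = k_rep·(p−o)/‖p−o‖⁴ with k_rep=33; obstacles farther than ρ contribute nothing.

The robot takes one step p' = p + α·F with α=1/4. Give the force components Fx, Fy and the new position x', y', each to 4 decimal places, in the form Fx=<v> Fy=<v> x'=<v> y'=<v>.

F_att = 1/2·(g−p) = 1/2·(-4,9) = (-2.0000,4.5000)
o1: d²=338 > ρ²=35 → inactive
o2: d²=256 > ρ²=35 → inactive
o3: d²=10 ≤ ρ²=35; F_rep = 33·(-1,3)/10² = (-0.3300,0.9900)
o4: d²=194 > ρ²=35 → inactive
F = F_att + ΣF_rep = (-2.3300,5.4900)
p' = p + 1/4·F = (-8.5825,-3.6275)

Fx=-2.3300 Fy=5.4900 x'=-8.5825 y'=-3.6275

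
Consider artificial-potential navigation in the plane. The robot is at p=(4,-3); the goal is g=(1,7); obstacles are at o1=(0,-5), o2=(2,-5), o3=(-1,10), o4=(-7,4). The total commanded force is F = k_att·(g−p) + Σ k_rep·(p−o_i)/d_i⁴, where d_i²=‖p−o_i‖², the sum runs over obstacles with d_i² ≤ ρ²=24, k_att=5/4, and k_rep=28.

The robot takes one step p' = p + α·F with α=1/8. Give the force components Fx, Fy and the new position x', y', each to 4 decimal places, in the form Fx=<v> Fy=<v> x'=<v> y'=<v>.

Fx=-2.5950 Fy=13.5150 x'=3.6756 y'=-1.3106

F_att = 5/4·(g−p) = 5/4·(-3,10) = (-3.7500,12.5000)
o1: d²=20 ≤ ρ²=24; F_rep = 28·(4,2)/20² = (0.2800,0.1400)
o2: d²=8 ≤ ρ²=24; F_rep = 28·(2,2)/8² = (0.8750,0.8750)
o3: d²=194 > ρ²=24 → inactive
o4: d²=170 > ρ²=24 → inactive
F = F_att + ΣF_rep = (-2.5950,13.5150)
p' = p + 1/8·F = (3.6756,-1.3106)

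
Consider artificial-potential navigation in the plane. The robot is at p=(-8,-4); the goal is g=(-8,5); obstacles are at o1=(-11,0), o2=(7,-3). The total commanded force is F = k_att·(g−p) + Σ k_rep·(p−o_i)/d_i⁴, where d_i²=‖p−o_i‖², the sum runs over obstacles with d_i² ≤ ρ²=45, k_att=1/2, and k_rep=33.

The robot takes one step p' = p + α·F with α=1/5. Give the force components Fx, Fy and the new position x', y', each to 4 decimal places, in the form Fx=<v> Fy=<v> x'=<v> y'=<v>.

F_att = 1/2·(g−p) = 1/2·(0,9) = (0.0000,4.5000)
o1: d²=25 ≤ ρ²=45; F_rep = 33·(3,-4)/25² = (0.1584,-0.2112)
o2: d²=226 > ρ²=45 → inactive
F = F_att + ΣF_rep = (0.1584,4.2888)
p' = p + 1/5·F = (-7.9683,-3.1422)

Fx=0.1584 Fy=4.2888 x'=-7.9683 y'=-3.1422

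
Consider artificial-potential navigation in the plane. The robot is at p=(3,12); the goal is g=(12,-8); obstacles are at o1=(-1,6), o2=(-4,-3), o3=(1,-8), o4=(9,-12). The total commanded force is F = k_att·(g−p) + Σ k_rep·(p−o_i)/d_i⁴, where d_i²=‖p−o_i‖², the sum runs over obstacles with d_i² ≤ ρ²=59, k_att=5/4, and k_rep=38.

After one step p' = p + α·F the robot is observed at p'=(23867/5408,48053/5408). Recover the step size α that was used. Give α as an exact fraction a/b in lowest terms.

α = 1/8

F_att = 5/4·(g−p) = 5/4·(9,-20) = (11.2500,-25.0000)
o1: d²=52 ≤ ρ²=59; F_rep = 38·(4,6)/52² = (0.0562,0.0843)
o2: d²=274 > ρ²=59 → inactive
o3: d²=404 > ρ²=59 → inactive
o4: d²=612 > ρ²=59 → inactive
F = F_att + ΣF_rep = (11.3062,-24.9157)
Δp = p'−p = (1.4133,-3.1145); α = Δx/Fx = (7643/5408) / (7643/676) = 1/8
check: Δy/Fy = (-16843/5408) / (-16843/676) = 1/8 ✓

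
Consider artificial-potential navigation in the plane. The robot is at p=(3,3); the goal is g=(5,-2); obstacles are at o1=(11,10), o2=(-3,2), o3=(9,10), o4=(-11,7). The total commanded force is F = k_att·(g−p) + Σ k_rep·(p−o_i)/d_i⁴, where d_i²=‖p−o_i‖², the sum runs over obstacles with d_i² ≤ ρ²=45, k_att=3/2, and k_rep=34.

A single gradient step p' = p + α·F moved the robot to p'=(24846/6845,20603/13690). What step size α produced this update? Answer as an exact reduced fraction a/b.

F_att = 3/2·(g−p) = 3/2·(2,-5) = (3.0000,-7.5000)
o1: d²=113 > ρ²=45 → inactive
o2: d²=37 ≤ ρ²=45; F_rep = 34·(6,1)/37² = (0.1490,0.0248)
o3: d²=85 > ρ²=45 → inactive
o4: d²=212 > ρ²=45 → inactive
F = F_att + ΣF_rep = (3.1490,-7.4752)
Δp = p'−p = (0.6298,-1.4950); α = Δx/Fx = (4311/6845) / (4311/1369) = 1/5
check: Δy/Fy = (-20467/13690) / (-20467/2738) = 1/5 ✓

α = 1/5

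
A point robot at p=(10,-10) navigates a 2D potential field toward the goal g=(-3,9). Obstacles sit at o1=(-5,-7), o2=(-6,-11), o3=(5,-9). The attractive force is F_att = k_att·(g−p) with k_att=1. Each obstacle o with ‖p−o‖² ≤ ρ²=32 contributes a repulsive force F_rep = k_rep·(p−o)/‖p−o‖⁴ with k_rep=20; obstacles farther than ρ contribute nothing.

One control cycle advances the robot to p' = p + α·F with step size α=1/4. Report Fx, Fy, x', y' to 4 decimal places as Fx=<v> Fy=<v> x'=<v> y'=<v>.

F_att = 1·(g−p) = 1·(-13,19) = (-13.0000,19.0000)
o1: d²=234 > ρ²=32 → inactive
o2: d²=257 > ρ²=32 → inactive
o3: d²=26 ≤ ρ²=32; F_rep = 20·(5,-1)/26² = (0.1479,-0.0296)
F = F_att + ΣF_rep = (-12.8521,18.9704)
p' = p + 1/4·F = (6.7870,-5.2574)

Fx=-12.8521 Fy=18.9704 x'=6.7870 y'=-5.2574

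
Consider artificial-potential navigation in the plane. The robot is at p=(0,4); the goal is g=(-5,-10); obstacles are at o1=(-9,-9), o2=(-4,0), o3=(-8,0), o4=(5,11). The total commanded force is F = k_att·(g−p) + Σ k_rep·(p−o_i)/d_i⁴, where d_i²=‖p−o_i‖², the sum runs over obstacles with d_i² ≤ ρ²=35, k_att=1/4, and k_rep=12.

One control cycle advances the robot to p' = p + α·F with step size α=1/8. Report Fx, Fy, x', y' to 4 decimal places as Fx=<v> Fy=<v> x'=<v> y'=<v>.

Fx=-1.2031 Fy=-3.4531 x'=-0.1504 y'=3.5684

F_att = 1/4·(g−p) = 1/4·(-5,-14) = (-1.2500,-3.5000)
o1: d²=250 > ρ²=35 → inactive
o2: d²=32 ≤ ρ²=35; F_rep = 12·(4,4)/32² = (0.0469,0.0469)
o3: d²=80 > ρ²=35 → inactive
o4: d²=74 > ρ²=35 → inactive
F = F_att + ΣF_rep = (-1.2031,-3.4531)
p' = p + 1/8·F = (-0.1504,3.5684)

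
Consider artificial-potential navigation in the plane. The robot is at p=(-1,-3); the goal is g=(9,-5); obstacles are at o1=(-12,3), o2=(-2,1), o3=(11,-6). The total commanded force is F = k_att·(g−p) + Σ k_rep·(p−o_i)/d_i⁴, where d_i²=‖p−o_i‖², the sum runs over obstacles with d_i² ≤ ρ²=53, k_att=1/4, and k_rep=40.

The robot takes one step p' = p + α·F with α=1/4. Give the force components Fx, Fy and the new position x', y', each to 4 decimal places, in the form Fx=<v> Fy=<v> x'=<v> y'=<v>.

F_att = 1/4·(g−p) = 1/4·(10,-2) = (2.5000,-0.5000)
o1: d²=157 > ρ²=53 → inactive
o2: d²=17 ≤ ρ²=53; F_rep = 40·(1,-4)/17² = (0.1384,-0.5536)
o3: d²=153 > ρ²=53 → inactive
F = F_att + ΣF_rep = (2.6384,-1.0536)
p' = p + 1/4·F = (-0.3404,-3.2634)

Fx=2.6384 Fy=-1.0536 x'=-0.3404 y'=-3.2634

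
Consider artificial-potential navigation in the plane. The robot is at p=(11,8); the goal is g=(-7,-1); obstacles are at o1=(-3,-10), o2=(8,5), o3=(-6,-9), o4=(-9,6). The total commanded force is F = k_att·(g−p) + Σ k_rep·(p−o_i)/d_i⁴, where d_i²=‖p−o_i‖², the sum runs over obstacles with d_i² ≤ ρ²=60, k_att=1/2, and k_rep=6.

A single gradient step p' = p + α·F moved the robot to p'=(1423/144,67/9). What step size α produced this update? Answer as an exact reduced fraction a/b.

α = 1/8

F_att = 1/2·(g−p) = 1/2·(-18,-9) = (-9.0000,-4.5000)
o1: d²=520 > ρ²=60 → inactive
o2: d²=18 ≤ ρ²=60; F_rep = 6·(3,3)/18² = (0.0556,0.0556)
o3: d²=578 > ρ²=60 → inactive
o4: d²=404 > ρ²=60 → inactive
F = F_att + ΣF_rep = (-8.9444,-4.4444)
Δp = p'−p = (-1.1181,-0.5556); α = Δx/Fx = (-161/144) / (-161/18) = 1/8
check: Δy/Fy = (-5/9) / (-40/9) = 1/8 ✓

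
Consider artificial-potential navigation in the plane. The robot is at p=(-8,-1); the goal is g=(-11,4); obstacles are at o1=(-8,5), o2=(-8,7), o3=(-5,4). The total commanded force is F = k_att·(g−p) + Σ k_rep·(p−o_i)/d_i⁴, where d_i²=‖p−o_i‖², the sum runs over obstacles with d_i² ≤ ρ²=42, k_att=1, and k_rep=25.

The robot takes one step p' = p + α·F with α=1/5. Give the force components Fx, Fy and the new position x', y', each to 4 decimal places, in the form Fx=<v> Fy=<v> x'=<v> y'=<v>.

Fx=-3.0649 Fy=4.7761 x'=-8.6130 y'=-0.0448

F_att = 1·(g−p) = 1·(-3,5) = (-3.0000,5.0000)
o1: d²=36 ≤ ρ²=42; F_rep = 25·(0,-6)/36² = (0.0000,-0.1157)
o2: d²=64 > ρ²=42 → inactive
o3: d²=34 ≤ ρ²=42; F_rep = 25·(-3,-5)/34² = (-0.0649,-0.1081)
F = F_att + ΣF_rep = (-3.0649,4.7761)
p' = p + 1/5·F = (-8.6130,-0.0448)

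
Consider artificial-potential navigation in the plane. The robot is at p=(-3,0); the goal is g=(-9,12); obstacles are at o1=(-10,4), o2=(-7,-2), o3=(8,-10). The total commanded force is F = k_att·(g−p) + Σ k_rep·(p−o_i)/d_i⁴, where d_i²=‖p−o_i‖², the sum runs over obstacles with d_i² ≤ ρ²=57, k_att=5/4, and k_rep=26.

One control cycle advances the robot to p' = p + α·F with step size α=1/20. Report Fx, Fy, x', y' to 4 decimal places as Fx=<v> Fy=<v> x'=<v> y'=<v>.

Fx=-7.2400 Fy=15.1300 x'=-3.3620 y'=0.7565

F_att = 5/4·(g−p) = 5/4·(-6,12) = (-7.5000,15.0000)
o1: d²=65 > ρ²=57 → inactive
o2: d²=20 ≤ ρ²=57; F_rep = 26·(4,2)/20² = (0.2600,0.1300)
o3: d²=221 > ρ²=57 → inactive
F = F_att + ΣF_rep = (-7.2400,15.1300)
p' = p + 1/20·F = (-3.3620,0.7565)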